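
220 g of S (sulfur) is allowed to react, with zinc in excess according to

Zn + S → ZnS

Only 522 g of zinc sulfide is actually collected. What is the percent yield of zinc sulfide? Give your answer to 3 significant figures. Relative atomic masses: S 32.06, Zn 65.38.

M(S) = 32.06 g/mol.
M(ZnS) = 65.38 + 32.06 = 97.44 g/mol.
n(S) = 220.0 g / 32.06 g/mol = 6.862 mol.
From the equation the S:ZnS mole ratio is 1:1, so n(ZnS) = 6.862 × 1/1 = 6.862 mol.
Mass of ZnS = 6.862 mol × 97.44 g/mol = 668.6 g.
This is the theoretical yield. Percent yield = 522 g / 668.6 g × 100% = 78.07%.

78.1 %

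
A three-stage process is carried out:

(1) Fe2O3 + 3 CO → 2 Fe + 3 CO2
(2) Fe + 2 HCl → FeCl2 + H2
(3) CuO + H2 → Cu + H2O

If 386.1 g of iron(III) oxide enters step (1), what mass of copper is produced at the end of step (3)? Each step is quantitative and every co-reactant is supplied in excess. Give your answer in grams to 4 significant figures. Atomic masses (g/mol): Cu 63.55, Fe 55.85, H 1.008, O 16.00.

M(Fe2O3) = 2(55.85) + 3(16.00) = 159.70 g/mol.
M(Cu) = 63.55 g/mol.
n(Fe2O3) = 386.1 / 159.70 = 2.4177 mol.
Reaction (1): Fe2O3→Fe ratio 1:2 ⇒ n(Fe) = 4.8353 mol.
Reaction (2): Fe→H2 ratio 1:1 ⇒ n(H2) = 4.8353 mol.
Reaction (3): H2→Cu ratio 1:1 ⇒ n(Cu) = 4.8353 mol.
Mass of Cu = 4.8353 × 63.55 = 307.28 g.

307.3 g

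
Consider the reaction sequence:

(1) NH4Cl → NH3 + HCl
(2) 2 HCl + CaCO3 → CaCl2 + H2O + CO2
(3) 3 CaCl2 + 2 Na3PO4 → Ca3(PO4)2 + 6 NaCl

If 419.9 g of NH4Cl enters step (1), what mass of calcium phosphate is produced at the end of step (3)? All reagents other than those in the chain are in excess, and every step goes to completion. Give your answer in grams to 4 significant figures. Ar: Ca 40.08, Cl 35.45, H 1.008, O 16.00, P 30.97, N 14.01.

405.8 g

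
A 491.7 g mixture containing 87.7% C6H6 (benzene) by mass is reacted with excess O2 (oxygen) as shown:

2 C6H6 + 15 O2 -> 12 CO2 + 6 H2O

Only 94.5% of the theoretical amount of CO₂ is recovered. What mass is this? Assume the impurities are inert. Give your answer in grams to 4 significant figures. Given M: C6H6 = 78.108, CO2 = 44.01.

Pure C6H6 available = 491.7 g × 0.877 = 431.22 g.
n(C6H6) = 431.22 g / 78.108 g/mol = 5.5208 mol.
From the equation the C6H6:CO2 mole ratio is 2:12, so n(CO2) = 5.5208 × 12/2 = 33.125 mol.
Mass of CO2 = 33.125 mol × 44.01 g/mol = 1457.8 g.
Actual mass collected = 1457.8 g × 0.945 = 1377.6 g.

1378 g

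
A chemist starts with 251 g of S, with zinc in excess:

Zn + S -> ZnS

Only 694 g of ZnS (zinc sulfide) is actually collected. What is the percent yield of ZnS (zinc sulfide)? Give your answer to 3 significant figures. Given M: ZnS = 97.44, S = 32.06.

n(S) = 251.0 g / 32.06 g/mol = 7.829 mol.
From the equation the S:ZnS mole ratio is 1:1, so n(ZnS) = 7.829 × 1/1 = 7.829 mol.
Mass of ZnS = 7.829 mol × 97.44 g/mol = 762.9 g.
This is the theoretical yield. Percent yield = 694 g / 762.9 g × 100% = 90.97%.

91.0 %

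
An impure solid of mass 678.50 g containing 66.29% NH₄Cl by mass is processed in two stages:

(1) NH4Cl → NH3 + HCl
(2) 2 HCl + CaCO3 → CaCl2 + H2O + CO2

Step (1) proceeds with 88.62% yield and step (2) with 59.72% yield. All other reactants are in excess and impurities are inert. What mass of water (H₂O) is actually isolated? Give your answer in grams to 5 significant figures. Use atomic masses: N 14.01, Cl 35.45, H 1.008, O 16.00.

Pure NH4Cl = 678.50 × 0.6629 = 449.778 g.
M(NH4Cl) = 14.01 + 4(1.008) + 35.45 = 53.492 g/mol.
M(H2O) = 2(1.008) + 16.00 = 18.016 g/mol.
n(NH4Cl) = 449.778 / 53.492 = 8.40832 mol.
Step 1 (NH4Cl:HCl = 1:1): theoretical n(HCl) = 8.40832 mol; at 88.62% yield, n(HCl) = 7.45145 mol.
Step 2 (HCl:H2O = 2:1): theoretical n(H2O) = 3.72572 mol, so theoretical mass = 3.72572 × 18.016 = 67.1227 g.
At 59.72% yield, actual mass of H2O = 67.1227 × 0.5972 = 40.0857 g.

40.086 g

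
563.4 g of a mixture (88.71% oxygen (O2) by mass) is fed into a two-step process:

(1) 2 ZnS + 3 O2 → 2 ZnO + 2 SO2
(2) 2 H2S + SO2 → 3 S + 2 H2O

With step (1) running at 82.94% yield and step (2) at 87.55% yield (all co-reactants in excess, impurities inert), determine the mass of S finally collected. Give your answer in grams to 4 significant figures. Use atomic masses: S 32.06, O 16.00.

727.2 g

Pure O2 = 563.4 × 0.8871 = 499.79 g.
M(O2) = 2(16.00) = 32.00 g/mol.
M(S) = 32.06 g/mol.
n(O2) = 499.79 / 32.00 = 15.619 mol.
Step 1 (O2:SO2 = 3:2): theoretical n(SO2) = 10.412 mol; at 82.94% yield, n(SO2) = 8.6360 mol.
Step 2 (SO2:S = 1:3): theoretical n(S) = 25.908 mol, so theoretical mass = 25.908 × 32.06 = 830.61 g.
At 87.55% yield, actual mass of S = 830.61 × 0.8755 = 727.20 g.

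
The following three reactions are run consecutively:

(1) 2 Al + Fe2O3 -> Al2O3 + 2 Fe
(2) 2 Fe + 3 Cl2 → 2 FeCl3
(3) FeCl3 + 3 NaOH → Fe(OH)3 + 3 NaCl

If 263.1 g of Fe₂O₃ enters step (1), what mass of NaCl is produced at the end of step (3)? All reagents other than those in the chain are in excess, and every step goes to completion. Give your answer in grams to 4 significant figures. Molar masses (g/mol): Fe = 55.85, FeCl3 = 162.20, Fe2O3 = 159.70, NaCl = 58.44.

577.7 g

n(Fe2O3) = 263.1 / 159.70 = 1.6475 mol.
Reaction (1): Fe2O3→Fe ratio 1:2 ⇒ n(Fe) = 3.2949 mol.
Reaction (2): Fe→FeCl3 ratio 2:2 ⇒ n(FeCl3) = 3.2949 mol.
Reaction (3): FeCl3→NaCl ratio 1:3 ⇒ n(NaCl) = 9.8848 mol.
Mass of NaCl = 9.8848 × 58.44 = 577.67 g.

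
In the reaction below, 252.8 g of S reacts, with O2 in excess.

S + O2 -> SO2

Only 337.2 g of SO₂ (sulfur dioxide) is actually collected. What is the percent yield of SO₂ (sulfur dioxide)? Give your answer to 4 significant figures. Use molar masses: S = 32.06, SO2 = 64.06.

n(S) = 252.80 g / 32.06 g/mol = 7.8852 mol.
From the equation the S:SO2 mole ratio is 1:1, so n(SO2) = 7.8852 × 1/1 = 7.8852 mol.
Mass of SO2 = 7.8852 mol × 64.06 g/mol = 505.13 g.
This is the theoretical yield. Percent yield = 337.2 g / 505.13 g × 100% = 66.756%.

66.76 %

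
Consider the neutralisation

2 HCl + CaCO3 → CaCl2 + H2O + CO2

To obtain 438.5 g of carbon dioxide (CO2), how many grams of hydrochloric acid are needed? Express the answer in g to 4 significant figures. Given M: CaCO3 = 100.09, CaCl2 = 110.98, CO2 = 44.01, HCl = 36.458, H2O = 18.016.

n(CO2) = 438.50 g / 44.01 g/mol = 9.9636 mol.
From the equation the CO2:HCl mole ratio is 1:2, so n(HCl) = 9.9636 × 2/1 = 19.927 mol.
Mass of HCl = 19.927 mol × 36.458 g/mol = 726.51 g.

726.5 g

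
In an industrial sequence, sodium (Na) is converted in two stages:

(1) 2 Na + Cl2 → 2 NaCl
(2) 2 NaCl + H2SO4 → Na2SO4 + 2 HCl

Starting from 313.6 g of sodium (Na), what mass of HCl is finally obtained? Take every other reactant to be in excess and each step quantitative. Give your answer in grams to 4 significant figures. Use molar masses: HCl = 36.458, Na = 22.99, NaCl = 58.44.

n(Na) = 313.60 / 22.99 = 13.641 mol.
Step 1 gives a 2:2 ratio of Na to NaCl, so n(NaCl) = 13.641 mol.
In step 2 the NaCl:HCl ratio is 2:2, so n(HCl) = 13.641 mol.
Mass of HCl = 13.641 × 36.458 = 497.31 g.

497.3 g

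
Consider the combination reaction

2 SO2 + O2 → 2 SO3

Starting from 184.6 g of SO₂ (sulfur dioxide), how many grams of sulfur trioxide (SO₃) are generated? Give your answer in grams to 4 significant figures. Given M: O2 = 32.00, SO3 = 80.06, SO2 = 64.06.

230.7 g

n(SO2) = 184.60 g / 64.06 g/mol = 2.8817 mol.
From the equation the SO2:SO3 mole ratio is 2:2, so n(SO3) = 2.8817 × 2/2 = 2.8817 mol.
Mass of SO3 = 2.8817 mol × 80.06 g/mol = 230.71 g.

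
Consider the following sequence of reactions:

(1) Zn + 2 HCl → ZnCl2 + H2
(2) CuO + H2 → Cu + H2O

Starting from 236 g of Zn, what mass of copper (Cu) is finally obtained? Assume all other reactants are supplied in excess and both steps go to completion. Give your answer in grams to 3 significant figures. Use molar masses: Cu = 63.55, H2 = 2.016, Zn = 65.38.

n(Zn) = 236.0 / 65.38 = 3.610 mol.
Step 1 gives a 1:1 ratio of Zn to H2, so n(H2) = 3.610 mol.
In step 2 the H2:Cu ratio is 1:1, so n(Cu) = 3.610 mol.
Mass of Cu = 3.610 × 63.55 = 229.4 g.

229 g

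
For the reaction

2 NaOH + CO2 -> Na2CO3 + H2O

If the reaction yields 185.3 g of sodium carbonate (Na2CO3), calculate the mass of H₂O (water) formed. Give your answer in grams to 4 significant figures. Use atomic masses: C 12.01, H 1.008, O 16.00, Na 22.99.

31.50 g

M(Na2CO3) = 2(22.99) + 12.01 + 3(16.00) = 105.99 g/mol.
M(H2O) = 2(1.008) + 16.00 = 18.016 g/mol.
n(Na2CO3) = 185.30 g / 105.99 g/mol = 1.7483 mol.
From the equation the Na2CO3:H2O mole ratio is 1:1, so n(H2O) = 1.7483 × 1/1 = 1.7483 mol.
Mass of H2O = 1.7483 mol × 18.016 g/mol = 31.497 g.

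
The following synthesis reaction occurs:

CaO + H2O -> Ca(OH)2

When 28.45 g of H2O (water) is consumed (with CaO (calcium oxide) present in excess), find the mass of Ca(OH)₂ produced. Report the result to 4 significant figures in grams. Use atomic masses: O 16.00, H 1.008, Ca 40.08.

M(H2O) = 2(1.008) + 16.00 = 18.016 g/mol.
M(Ca(OH)2) = 40.08 + 2(16.00) + 2(1.008) = 74.096 g/mol.
n(H2O) = 28.450 g / 18.016 g/mol = 1.5792 mol.
From the equation the H2O:Ca(OH)2 mole ratio is 1:1, so n(Ca(OH)2) = 1.5792 × 1/1 = 1.5792 mol.
Mass of Ca(OH)2 = 1.5792 mol × 74.096 g/mol = 117.01 g.

117.0 g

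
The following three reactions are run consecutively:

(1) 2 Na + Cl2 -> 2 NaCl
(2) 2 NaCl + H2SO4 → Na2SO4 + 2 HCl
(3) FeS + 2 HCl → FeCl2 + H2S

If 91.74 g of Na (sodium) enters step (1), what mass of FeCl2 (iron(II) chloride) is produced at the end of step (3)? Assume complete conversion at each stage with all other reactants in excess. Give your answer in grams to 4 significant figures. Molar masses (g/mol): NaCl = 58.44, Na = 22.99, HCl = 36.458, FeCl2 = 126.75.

n(Na) = 91.74 / 22.99 = 3.9904 mol.
Reaction (1): Na→NaCl ratio 2:2 ⇒ n(NaCl) = 3.9904 mol.
Reaction (2): NaCl→HCl ratio 2:2 ⇒ n(HCl) = 3.9904 mol.
Reaction (3): HCl→FeCl2 ratio 2:1 ⇒ n(FeCl2) = 1.9952 mol.
Mass of FeCl2 = 1.9952 × 126.75 = 252.89 g.

252.9 g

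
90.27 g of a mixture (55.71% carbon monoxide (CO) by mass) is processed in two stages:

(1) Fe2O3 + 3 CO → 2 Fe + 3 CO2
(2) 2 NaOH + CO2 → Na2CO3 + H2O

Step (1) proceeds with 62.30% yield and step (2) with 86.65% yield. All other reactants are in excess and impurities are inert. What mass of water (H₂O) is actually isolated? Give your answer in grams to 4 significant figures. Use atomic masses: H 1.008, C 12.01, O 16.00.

Pure CO = 90.27 × 0.5571 = 50.289 g.
M(CO) = 12.01 + 16.00 = 28.01 g/mol.
M(H2O) = 2(1.008) + 16.00 = 18.016 g/mol.
n(CO) = 50.289 / 28.01 = 1.7954 mol.
Step 1 (CO:CO2 = 3:3): theoretical n(CO2) = 1.7954 mol; at 62.30% yield, n(CO2) = 1.1185 mol.
Step 2 (CO2:H2O = 1:1): theoretical n(H2O) = 1.1185 mol, so theoretical mass = 1.1185 × 18.016 = 20.152 g.
At 86.65% yield, actual mass of H2O = 20.152 × 0.8665 = 17.461 g.

17.46 g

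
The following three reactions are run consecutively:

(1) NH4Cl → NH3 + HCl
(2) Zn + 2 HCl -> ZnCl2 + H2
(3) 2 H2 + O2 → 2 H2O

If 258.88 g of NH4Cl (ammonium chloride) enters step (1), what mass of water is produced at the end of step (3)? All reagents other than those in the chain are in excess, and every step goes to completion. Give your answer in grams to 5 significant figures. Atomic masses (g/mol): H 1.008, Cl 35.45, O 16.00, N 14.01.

M(NH4Cl) = 14.01 + 4(1.008) + 35.45 = 53.492 g/mol.
M(H2O) = 2(1.008) + 16.00 = 18.016 g/mol.
n(NH4Cl) = 258.88 / 53.492 = 4.83960 mol.
Reaction (1): NH4Cl→HCl ratio 1:1 ⇒ n(HCl) = 4.83960 mol.
Reaction (2): HCl→H2 ratio 2:1 ⇒ n(H2) = 2.41980 mol.
Reaction (3): H2→H2O ratio 2:2 ⇒ n(H2O) = 2.41980 mol.
Mass of H2O = 2.41980 × 18.016 = 43.5951 g.

43.595 g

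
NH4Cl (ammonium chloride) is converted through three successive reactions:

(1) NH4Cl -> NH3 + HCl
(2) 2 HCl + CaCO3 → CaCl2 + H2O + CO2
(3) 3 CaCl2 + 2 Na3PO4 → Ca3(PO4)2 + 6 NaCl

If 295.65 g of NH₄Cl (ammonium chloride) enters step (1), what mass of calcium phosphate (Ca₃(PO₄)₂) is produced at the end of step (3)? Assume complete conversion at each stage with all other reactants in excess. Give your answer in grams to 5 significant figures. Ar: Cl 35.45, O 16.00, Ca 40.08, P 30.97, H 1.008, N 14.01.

285.73 g

M(NH4Cl) = 14.01 + 4(1.008) + 35.45 = 53.492 g/mol.
M(Ca3(PO4)2) = 3(40.08) + 2(30.97) + 8(16.00) = 310.18 g/mol.
n(NH4Cl) = 295.65 / 53.492 = 5.52699 mol.
Reaction (1): NH4Cl→HCl ratio 1:1 ⇒ n(HCl) = 5.52699 mol.
Reaction (2): HCl→CaCl2 ratio 2:1 ⇒ n(CaCl2) = 2.76350 mol.
Reaction (3): CaCl2→Ca3(PO4)2 ratio 3:1 ⇒ n(Ca3(PO4)2) = 0.921166 mol.
Mass of Ca3(PO4)2 = 0.921166 × 310.18 = 285.727 g.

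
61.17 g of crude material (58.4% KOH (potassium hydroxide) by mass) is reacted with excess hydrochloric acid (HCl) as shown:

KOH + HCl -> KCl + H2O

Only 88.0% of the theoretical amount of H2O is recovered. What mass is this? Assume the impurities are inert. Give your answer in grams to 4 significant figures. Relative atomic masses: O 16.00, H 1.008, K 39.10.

Pure KOH available = 61.17 g × 0.584 = 35.723 g.
M(KOH) = 39.10 + 16.00 + 1.008 = 56.108 g/mol.
M(H2O) = 2(1.008) + 16.00 = 18.016 g/mol.
n(KOH) = 35.723 g / 56.108 g/mol = 0.63669 mol.
From the equation the KOH:H2O mole ratio is 1:1, so n(H2O) = 0.63669 × 1/1 = 0.63669 mol.
Mass of H2O = 0.63669 mol × 18.016 g/mol = 11.471 g.
Actual mass collected = 11.471 g × 0.880 = 10.094 g.

10.09 g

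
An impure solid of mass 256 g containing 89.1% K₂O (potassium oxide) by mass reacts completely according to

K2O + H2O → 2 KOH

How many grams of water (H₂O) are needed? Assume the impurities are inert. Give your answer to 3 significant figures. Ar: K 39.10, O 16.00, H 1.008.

Mass of pure K2O = 256 g × 0.891 = 228.1 g.
M(K2O) = 2(39.10) + 16.00 = 94.20 g/mol.
M(H2O) = 2(1.008) + 16.00 = 18.016 g/mol.
n(K2O) = 228.1 g / 94.20 g/mol = 2.421 mol.
From the equation the K2O:H2O mole ratio is 1:1, so n(H2O) = 2.421 × 1/1 = 2.421 mol.
Mass of H2O = 2.421 mol × 18.016 g/mol = 43.62 g.

43.6 g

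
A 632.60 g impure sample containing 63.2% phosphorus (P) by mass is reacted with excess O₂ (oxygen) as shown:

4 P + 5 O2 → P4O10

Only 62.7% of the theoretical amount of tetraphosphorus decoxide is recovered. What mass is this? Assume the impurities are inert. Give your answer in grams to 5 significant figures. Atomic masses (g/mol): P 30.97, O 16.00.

574.44 g

Pure P available = 632.60 g × 0.632 = 399.803 g.
M(P) = 30.97 g/mol.
M(P4O10) = 4(30.97) + 10(16.00) = 283.88 g/mol.
n(P) = 399.803 g / 30.97 g/mol = 12.9094 mol.
From the equation the P:P4O10 mole ratio is 4:1, so n(P4O10) = 12.9094 × 1/4 = 3.22734 mol.
Mass of P4O10 = 3.22734 mol × 283.88 g/mol = 916.178 g.
Actual mass collected = 916.178 g × 0.627 = 574.444 g.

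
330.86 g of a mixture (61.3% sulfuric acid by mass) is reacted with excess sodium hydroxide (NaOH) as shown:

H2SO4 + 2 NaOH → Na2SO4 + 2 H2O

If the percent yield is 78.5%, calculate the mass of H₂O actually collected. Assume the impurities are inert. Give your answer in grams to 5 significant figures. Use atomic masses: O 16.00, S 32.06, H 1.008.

58.492 g

Pure H2SO4 available = 330.86 g × 0.613 = 202.817 g.
M(H2SO4) = 2(1.008) + 32.06 + 4(16.00) = 98.076 g/mol.
M(H2O) = 2(1.008) + 16.00 = 18.016 g/mol.
n(H2SO4) = 202.817 g / 98.076 g/mol = 2.06796 mol.
From the equation the H2SO4:H2O mole ratio is 1:2, so n(H2O) = 2.06796 × 2/1 = 4.13592 mol.
Mass of H2O = 4.13592 mol × 18.016 g/mol = 74.5127 g.
Actual mass collected = 74.5127 g × 0.785 = 58.4925 g.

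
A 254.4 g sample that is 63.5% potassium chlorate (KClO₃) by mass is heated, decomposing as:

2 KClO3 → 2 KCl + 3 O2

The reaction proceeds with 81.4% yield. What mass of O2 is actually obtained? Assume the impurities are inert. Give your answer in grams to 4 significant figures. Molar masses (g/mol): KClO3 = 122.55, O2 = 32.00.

Pure KClO3 available = 254.4 g × 0.635 = 161.54 g.
n(KClO3) = 161.54 g / 122.55 g/mol = 1.3182 mol.
From the equation the KClO3:O2 mole ratio is 2:3, so n(O2) = 1.3182 × 3/2 = 1.9773 mol.
Mass of O2 = 1.9773 mol × 32.00 g/mol = 63.273 g.
Actual mass collected = 63.273 g × 0.814 = 51.504 g.

51.50 g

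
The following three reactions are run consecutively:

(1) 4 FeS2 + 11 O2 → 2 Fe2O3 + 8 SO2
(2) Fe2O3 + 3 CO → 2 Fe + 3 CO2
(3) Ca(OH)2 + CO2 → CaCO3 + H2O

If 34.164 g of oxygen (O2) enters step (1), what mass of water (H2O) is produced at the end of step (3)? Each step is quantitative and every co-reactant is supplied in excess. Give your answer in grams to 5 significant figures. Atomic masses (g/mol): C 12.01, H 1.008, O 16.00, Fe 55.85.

10.491 g

M(O2) = 2(16.00) = 32.00 g/mol.
M(H2O) = 2(1.008) + 16.00 = 18.016 g/mol.
n(O2) = 34.164 / 32.00 = 1.06763 mol.
Reaction (1): O2→Fe2O3 ratio 11:2 ⇒ n(Fe2O3) = 0.194114 mol.
Reaction (2): Fe2O3→CO2 ratio 1:3 ⇒ n(CO2) = 0.582341 mol.
Reaction (3): CO2→H2O ratio 1:1 ⇒ n(H2O) = 0.582341 mol.
Mass of H2O = 0.582341 × 18.016 = 10.4915 g.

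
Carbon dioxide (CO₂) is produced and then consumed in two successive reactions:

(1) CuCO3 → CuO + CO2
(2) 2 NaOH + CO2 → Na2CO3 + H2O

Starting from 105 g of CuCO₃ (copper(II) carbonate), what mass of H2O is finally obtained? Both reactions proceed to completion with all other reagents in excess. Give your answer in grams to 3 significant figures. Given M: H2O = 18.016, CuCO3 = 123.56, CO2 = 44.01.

15.3 g

n(CuCO3) = 105.0 / 123.56 = 0.8498 mol.
Step 1 gives a 1:1 ratio of CuCO3 to CO2, so n(CO2) = 0.8498 mol.
In step 2 the CO2:H2O ratio is 1:1, so n(H2O) = 0.8498 mol.
Mass of H2O = 0.8498 × 18.016 = 15.31 g.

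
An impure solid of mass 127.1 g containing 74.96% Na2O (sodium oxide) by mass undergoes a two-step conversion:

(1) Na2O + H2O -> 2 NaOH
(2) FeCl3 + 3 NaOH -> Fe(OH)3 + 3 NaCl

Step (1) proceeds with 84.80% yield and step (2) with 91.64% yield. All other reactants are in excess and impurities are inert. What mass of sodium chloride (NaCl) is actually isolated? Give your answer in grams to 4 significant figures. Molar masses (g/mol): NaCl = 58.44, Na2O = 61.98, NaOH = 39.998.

139.6 g

Pure Na2O = 127.1 × 0.7496 = 95.274 g.
n(Na2O) = 95.274 / 61.98 = 1.5372 mol.
Step 1 (Na2O:NaOH = 1:2): theoretical n(NaOH) = 3.0744 mol; at 84.80% yield, n(NaOH) = 2.6071 mol.
Step 2 (NaOH:NaCl = 3:3): theoretical n(NaCl) = 2.6071 mol, so theoretical mass = 2.6071 × 58.44 = 152.36 g.
At 91.64% yield, actual mass of NaCl = 152.36 × 0.9164 = 139.62 g.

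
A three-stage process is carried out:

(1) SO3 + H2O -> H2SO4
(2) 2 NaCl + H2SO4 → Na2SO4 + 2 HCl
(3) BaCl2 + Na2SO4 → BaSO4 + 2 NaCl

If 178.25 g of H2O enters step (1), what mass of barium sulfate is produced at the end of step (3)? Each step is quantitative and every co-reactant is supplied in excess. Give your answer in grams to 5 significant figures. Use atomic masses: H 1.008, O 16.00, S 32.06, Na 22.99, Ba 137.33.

M(H2O) = 2(1.008) + 16.00 = 18.016 g/mol.
M(BaSO4) = 137.33 + 32.06 + 4(16.00) = 233.39 g/mol.
n(H2O) = 178.25 / 18.016 = 9.89398 mol.
Reaction (1): H2O→H2SO4 ratio 1:1 ⇒ n(H2SO4) = 9.89398 mol.
Reaction (2): H2SO4→Na2SO4 ratio 1:1 ⇒ n(Na2SO4) = 9.89398 mol.
Reaction (3): Na2SO4→BaSO4 ratio 1:1 ⇒ n(BaSO4) = 9.89398 mol.
Mass of BaSO4 = 9.89398 × 233.39 = 2309.16 g.

2309.2 g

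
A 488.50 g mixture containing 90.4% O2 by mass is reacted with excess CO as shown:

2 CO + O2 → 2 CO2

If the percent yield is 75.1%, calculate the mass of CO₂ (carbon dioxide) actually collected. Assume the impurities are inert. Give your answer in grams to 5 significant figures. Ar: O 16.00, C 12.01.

912.23 g

Pure O2 available = 488.50 g × 0.904 = 441.604 g.
M(O2) = 2(16.00) = 32.00 g/mol.
M(CO2) = 12.01 + 2(16.00) = 44.01 g/mol.
n(O2) = 441.604 g / 32.00 g/mol = 13.8001 mol.
From the equation the O2:CO2 mole ratio is 1:2, so n(CO2) = 13.8001 × 2/1 = 27.6003 mol.
Mass of CO2 = 27.6003 mol × 44.01 g/mol = 1214.69 g.
Actual mass collected = 1214.69 g × 0.751 = 912.230 g.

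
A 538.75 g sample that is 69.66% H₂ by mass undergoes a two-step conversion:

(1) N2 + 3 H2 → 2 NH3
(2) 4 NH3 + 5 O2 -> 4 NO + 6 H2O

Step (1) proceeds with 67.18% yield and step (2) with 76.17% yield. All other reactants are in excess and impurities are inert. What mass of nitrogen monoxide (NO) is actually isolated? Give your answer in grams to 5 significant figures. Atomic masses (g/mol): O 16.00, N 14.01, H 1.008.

1905.8 g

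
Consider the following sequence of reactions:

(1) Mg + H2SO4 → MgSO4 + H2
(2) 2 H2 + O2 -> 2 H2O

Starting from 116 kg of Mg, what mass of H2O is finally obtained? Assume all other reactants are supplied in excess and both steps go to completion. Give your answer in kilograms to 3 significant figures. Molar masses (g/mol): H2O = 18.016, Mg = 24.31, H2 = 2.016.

86.0 kg

116 kg = 116000 g.
n(Mg) = 116000 / 24.31 = 4772 mol.
Step 1 gives a 1:1 ratio of Mg to H2, so n(H2) = 4772 mol.
In step 2 the H2:H2O ratio is 2:2, so n(H2O) = 4772 mol.
Mass of H2O = 4772 × 18.016 = 85970 g = 86.0 kg.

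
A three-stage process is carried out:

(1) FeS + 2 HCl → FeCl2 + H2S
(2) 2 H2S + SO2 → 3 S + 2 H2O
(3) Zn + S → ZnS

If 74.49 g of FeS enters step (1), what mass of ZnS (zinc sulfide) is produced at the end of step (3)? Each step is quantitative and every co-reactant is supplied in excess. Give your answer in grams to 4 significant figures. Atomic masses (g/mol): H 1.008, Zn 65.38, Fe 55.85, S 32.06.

M(FeS) = 55.85 + 32.06 = 87.91 g/mol.
M(ZnS) = 65.38 + 32.06 = 97.44 g/mol.
n(FeS) = 74.49 / 87.91 = 0.84734 mol.
Reaction (1): FeS→H2S ratio 1:1 ⇒ n(H2S) = 0.84734 mol.
Reaction (2): H2S→S ratio 2:3 ⇒ n(S) = 1.2710 mol.
Reaction (3): S→ZnS ratio 1:1 ⇒ n(ZnS) = 1.2710 mol.
Mass of ZnS = 1.2710 × 97.44 = 123.85 g.

123.8 g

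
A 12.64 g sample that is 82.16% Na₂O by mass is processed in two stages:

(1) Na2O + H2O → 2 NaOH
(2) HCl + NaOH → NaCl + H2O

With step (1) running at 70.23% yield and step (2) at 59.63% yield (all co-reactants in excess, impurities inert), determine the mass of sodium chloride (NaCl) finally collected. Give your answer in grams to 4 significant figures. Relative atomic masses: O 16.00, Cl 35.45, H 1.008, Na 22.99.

8.201 g

Pure Na2O = 12.64 × 0.8216 = 10.385 g.
M(Na2O) = 2(22.99) + 16.00 = 61.98 g/mol.
M(NaCl) = 22.99 + 35.45 = 58.44 g/mol.
n(Na2O) = 10.385 / 61.98 = 0.16755 mol.
Step 1 (Na2O:NaOH = 1:2): theoretical n(NaOH) = 0.33511 mol; at 70.23% yield, n(NaOH) = 0.23535 mol.
Step 2 (NaOH:NaCl = 1:1): theoretical n(NaCl) = 0.23535 mol, so theoretical mass = 0.23535 × 58.44 = 13.754 g.
At 59.63% yield, actual mass of NaCl = 13.754 × 0.5963 = 8.2013 g.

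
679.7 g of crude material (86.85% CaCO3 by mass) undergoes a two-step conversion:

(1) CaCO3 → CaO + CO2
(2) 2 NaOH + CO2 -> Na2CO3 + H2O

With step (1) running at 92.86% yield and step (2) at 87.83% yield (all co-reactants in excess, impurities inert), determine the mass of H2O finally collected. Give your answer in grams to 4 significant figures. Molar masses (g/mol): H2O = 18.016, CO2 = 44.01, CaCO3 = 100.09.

86.66 g

Pure CaCO3 = 679.7 × 0.8685 = 590.32 g.
n(CaCO3) = 590.32 / 100.09 = 5.8979 mol.
Step 1 (CaCO3:CO2 = 1:1): theoretical n(CO2) = 5.8979 mol; at 92.86% yield, n(CO2) = 5.4768 mol.
Step 2 (CO2:H2O = 1:1): theoretical n(H2O) = 5.4768 mol, so theoretical mass = 5.4768 × 18.016 = 98.670 g.
At 87.83% yield, actual mass of H2O = 98.670 × 0.8783 = 86.662 g.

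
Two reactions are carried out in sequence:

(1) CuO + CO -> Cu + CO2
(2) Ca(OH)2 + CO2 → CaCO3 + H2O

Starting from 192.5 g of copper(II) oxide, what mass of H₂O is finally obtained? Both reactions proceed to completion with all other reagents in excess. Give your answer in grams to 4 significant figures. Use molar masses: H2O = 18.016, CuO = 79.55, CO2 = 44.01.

43.60 g

n(CuO) = 192.50 / 79.55 = 2.4199 mol.
Step 1 gives a 1:1 ratio of CuO to CO2, so n(CO2) = 2.4199 mol.
In step 2 the CO2:H2O ratio is 1:1, so n(H2O) = 2.4199 mol.
Mass of H2O = 2.4199 × 18.016 = 43.596 g.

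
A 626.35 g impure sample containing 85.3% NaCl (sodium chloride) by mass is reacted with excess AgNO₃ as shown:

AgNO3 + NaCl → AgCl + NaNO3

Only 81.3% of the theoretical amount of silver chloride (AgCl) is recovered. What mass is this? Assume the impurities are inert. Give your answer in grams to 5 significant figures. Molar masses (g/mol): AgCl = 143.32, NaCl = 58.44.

1065.3 g

Pure NaCl available = 626.35 g × 0.853 = 534.277 g.
n(NaCl) = 534.277 g / 58.44 g/mol = 9.14231 mol.
From the equation the NaCl:AgCl mole ratio is 1:1, so n(AgCl) = 9.14231 × 1/1 = 9.14231 mol.
Mass of AgCl = 9.14231 mol × 143.32 g/mol = 1310.28 g.
Actual mass collected = 1310.28 g × 0.813 = 1065.25 g.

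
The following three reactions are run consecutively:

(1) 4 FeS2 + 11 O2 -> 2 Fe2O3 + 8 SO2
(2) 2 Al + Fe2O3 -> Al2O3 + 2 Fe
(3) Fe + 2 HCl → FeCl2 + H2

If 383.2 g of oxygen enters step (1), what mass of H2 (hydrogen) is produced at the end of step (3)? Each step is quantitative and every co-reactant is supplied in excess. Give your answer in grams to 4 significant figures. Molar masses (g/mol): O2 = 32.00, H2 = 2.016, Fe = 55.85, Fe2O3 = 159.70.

n(O2) = 383.2 / 32.00 = 11.975 mol.
Reaction (1): O2→Fe2O3 ratio 11:2 ⇒ n(Fe2O3) = 2.1773 mol.
Reaction (2): Fe2O3→Fe ratio 1:2 ⇒ n(Fe) = 4.3545 mol.
Reaction (3): Fe→H2 ratio 1:1 ⇒ n(H2) = 4.3545 mol.
Mass of H2 = 4.3545 × 2.016 = 8.7788 g.

8.779 g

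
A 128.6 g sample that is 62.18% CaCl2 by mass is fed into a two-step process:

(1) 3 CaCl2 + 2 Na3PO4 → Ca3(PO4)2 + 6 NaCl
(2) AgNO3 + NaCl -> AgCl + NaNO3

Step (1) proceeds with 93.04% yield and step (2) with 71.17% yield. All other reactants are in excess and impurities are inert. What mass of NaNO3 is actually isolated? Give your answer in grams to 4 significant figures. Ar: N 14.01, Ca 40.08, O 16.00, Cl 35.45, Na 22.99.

81.11 g

Pure CaCl2 = 128.6 × 0.6218 = 79.963 g.
M(CaCl2) = 40.08 + 2(35.45) = 110.98 g/mol.
M(NaNO3) = 22.99 + 14.01 + 3(16.00) = 85.00 g/mol.
n(CaCl2) = 79.963 / 110.98 = 0.72052 mol.
Step 1 (CaCl2:NaCl = 3:6): theoretical n(NaCl) = 1.4410 mol; at 93.04% yield, n(NaCl) = 1.3407 mol.
Step 2 (NaCl:NaNO3 = 1:1): theoretical n(NaNO3) = 1.3407 mol, so theoretical mass = 1.3407 × 85.00 = 113.96 g.
At 71.17% yield, actual mass of NaNO3 = 113.96 × 0.7117 = 81.108 g.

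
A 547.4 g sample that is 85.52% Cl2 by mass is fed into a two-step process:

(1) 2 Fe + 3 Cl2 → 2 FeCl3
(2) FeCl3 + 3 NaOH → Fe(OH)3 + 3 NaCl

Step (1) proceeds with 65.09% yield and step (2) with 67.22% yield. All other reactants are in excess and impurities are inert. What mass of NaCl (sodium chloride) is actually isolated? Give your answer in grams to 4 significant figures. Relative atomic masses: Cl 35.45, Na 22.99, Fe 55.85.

Pure Cl2 = 547.4 × 0.8552 = 468.14 g.
M(Cl2) = 2(35.45) = 70.90 g/mol.
M(NaCl) = 22.99 + 35.45 = 58.44 g/mol.
n(Cl2) = 468.14 / 70.90 = 6.6028 mol.
Step 1 (Cl2:FeCl3 = 3:2): theoretical n(FeCl3) = 4.4018 mol; at 65.09% yield, n(FeCl3) = 2.8652 mol.
Step 2 (FeCl3:NaCl = 1:3): theoretical n(NaCl) = 8.5955 mol, so theoretical mass = 8.5955 × 58.44 = 502.32 g.
At 67.22% yield, actual mass of NaCl = 502.32 × 0.6722 = 337.66 g.

337.7 g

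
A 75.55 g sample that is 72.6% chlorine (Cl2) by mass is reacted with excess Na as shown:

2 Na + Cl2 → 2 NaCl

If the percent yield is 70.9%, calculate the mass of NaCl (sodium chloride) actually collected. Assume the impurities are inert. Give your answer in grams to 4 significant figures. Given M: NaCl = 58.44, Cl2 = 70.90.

64.11 g

Pure Cl2 available = 75.55 g × 0.726 = 54.849 g.
n(Cl2) = 54.849 g / 70.90 g/mol = 0.77361 mol.
From the equation the Cl2:NaCl mole ratio is 1:2, so n(NaCl) = 0.77361 × 2/1 = 1.5472 mol.
Mass of NaCl = 1.5472 mol × 58.44 g/mol = 90.420 g.
Actual mass collected = 90.420 g × 0.709 = 64.108 g.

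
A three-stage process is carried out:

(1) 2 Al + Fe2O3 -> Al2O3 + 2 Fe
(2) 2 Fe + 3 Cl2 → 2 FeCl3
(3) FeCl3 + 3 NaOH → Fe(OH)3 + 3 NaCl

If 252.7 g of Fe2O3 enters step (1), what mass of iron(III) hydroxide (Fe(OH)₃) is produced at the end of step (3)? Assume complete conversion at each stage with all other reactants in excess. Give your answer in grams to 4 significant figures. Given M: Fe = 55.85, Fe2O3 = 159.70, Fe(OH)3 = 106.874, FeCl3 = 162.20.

338.2 g

n(Fe2O3) = 252.7 / 159.70 = 1.5823 mol.
Reaction (1): Fe2O3→Fe ratio 1:2 ⇒ n(Fe) = 3.1647 mol.
Reaction (2): Fe→FeCl3 ratio 2:2 ⇒ n(FeCl3) = 3.1647 mol.
Reaction (3): FeCl3→Fe(OH)3 ratio 1:1 ⇒ n(Fe(OH)3) = 3.1647 mol.
Mass of Fe(OH)3 = 3.1647 × 106.874 = 338.22 g.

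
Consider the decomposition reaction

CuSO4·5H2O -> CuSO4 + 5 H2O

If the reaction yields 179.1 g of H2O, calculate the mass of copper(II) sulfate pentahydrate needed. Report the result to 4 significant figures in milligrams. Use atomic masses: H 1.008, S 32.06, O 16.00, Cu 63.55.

496400 mg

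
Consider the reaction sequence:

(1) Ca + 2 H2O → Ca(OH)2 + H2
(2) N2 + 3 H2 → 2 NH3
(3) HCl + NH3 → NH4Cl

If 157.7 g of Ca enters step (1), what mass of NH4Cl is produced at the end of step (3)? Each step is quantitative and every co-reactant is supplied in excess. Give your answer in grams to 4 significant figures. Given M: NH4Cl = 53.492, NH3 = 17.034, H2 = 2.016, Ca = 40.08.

n(Ca) = 157.7 / 40.08 = 3.9346 mol.
Reaction (1): Ca→H2 ratio 1:1 ⇒ n(H2) = 3.9346 mol.
Reaction (2): H2→NH3 ratio 3:2 ⇒ n(NH3) = 2.6231 mol.
Reaction (3): NH3→NH4Cl ratio 1:1 ⇒ n(NH4Cl) = 2.6231 mol.
Mass of NH4Cl = 2.6231 × 53.492 = 140.31 g.

140.3 g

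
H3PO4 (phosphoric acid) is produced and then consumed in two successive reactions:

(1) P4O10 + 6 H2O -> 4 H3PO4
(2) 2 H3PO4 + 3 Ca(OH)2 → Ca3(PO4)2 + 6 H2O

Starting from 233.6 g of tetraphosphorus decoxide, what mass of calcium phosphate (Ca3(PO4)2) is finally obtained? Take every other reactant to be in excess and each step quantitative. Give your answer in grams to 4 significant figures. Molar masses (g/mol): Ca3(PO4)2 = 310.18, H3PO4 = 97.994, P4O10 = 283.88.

n(P4O10) = 233.60 / 283.88 = 0.82288 mol.
Step 1 gives a 1:4 ratio of P4O10 to H3PO4, so n(H3PO4) = 3.2915 mol.
In step 2 the H3PO4:Ca3(PO4)2 ratio is 2:1, so n(Ca3(PO4)2) = 1.6458 mol.
Mass of Ca3(PO4)2 = 1.6458 × 310.18 = 510.48 g.

510.5 g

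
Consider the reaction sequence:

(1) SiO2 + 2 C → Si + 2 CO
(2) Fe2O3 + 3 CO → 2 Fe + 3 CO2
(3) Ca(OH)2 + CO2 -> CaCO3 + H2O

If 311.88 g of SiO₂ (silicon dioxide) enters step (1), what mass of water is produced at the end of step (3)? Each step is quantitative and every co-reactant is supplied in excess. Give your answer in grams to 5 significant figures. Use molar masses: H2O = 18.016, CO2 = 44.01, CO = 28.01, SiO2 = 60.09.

n(SiO2) = 311.88 / 60.09 = 5.19021 mol.
Reaction (1): SiO2→CO ratio 1:2 ⇒ n(CO) = 10.3804 mol.
Reaction (2): CO→CO2 ratio 3:3 ⇒ n(CO2) = 10.3804 mol.
Reaction (3): CO2→H2O ratio 1:1 ⇒ n(H2O) = 10.3804 mol.
Mass of H2O = 10.3804 × 18.016 = 187.014 g.

187.01 g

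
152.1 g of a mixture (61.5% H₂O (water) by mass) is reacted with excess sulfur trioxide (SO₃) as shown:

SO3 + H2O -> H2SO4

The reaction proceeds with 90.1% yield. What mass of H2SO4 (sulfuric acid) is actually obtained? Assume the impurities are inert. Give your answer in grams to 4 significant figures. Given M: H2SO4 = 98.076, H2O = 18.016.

458.8 g

Pure H2O available = 152.1 g × 0.615 = 93.541 g.
n(H2O) = 93.541 g / 18.016 g/mol = 5.1921 mol.
From the equation the H2O:H2SO4 mole ratio is 1:1, so n(H2SO4) = 5.1921 × 1/1 = 5.1921 mol.
Mass of H2SO4 = 5.1921 mol × 98.076 g/mol = 509.22 g.
Actual mass collected = 509.22 g × 0.901 = 458.81 g.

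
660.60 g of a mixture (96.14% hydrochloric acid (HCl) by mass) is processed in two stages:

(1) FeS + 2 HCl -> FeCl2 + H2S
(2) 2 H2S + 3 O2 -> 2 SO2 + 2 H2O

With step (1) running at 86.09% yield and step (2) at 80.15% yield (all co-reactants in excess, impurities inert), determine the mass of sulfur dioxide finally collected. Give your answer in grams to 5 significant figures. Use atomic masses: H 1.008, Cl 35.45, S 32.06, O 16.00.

385.00 g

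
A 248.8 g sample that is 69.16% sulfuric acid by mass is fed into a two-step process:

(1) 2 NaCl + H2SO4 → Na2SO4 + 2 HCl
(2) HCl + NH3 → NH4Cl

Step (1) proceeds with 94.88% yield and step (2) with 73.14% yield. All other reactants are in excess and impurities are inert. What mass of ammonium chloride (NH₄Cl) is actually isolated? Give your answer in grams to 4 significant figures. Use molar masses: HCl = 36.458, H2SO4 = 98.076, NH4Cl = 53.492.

130.3 g

Pure H2SO4 = 248.8 × 0.6916 = 172.07 g.
n(H2SO4) = 172.07 / 98.076 = 1.7545 mol.
Step 1 (H2SO4:HCl = 1:2): theoretical n(HCl) = 3.5089 mol; at 94.88% yield, n(HCl) = 3.3293 mol.
Step 2 (HCl:NH4Cl = 1:1): theoretical n(NH4Cl) = 3.3293 mol, so theoretical mass = 3.3293 × 53.492 = 178.09 g.
At 73.14% yield, actual mass of NH4Cl = 178.09 × 0.7314 = 130.25 g.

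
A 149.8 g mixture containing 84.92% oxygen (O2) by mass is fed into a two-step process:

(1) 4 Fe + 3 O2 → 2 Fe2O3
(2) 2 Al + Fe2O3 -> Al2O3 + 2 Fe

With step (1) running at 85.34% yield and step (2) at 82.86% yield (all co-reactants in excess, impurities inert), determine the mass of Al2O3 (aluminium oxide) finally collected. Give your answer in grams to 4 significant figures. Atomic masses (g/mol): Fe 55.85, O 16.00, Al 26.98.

Pure O2 = 149.8 × 0.8492 = 127.21 g.
M(O2) = 2(16.00) = 32.00 g/mol.
M(Al2O3) = 2(26.98) + 3(16.00) = 101.96 g/mol.
n(O2) = 127.21 / 32.00 = 3.9753 mol.
Step 1 (O2:Fe2O3 = 3:2): theoretical n(Fe2O3) = 2.6502 mol; at 85.34% yield, n(Fe2O3) = 2.2617 mol.
Step 2 (Fe2O3:Al2O3 = 1:1): theoretical n(Al2O3) = 2.2617 mol, so theoretical mass = 2.2617 × 101.96 = 230.60 g.
At 82.86% yield, actual mass of Al2O3 = 230.60 × 0.8286 = 191.08 g.

191.1 g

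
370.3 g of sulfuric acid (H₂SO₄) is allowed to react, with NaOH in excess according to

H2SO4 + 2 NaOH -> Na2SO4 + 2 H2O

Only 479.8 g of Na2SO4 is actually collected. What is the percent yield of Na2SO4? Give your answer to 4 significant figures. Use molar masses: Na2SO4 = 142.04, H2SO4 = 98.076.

n(H2SO4) = 370.30 g / 98.076 g/mol = 3.7756 mol.
From the equation the H2SO4:Na2SO4 mole ratio is 1:1, so n(Na2SO4) = 3.7756 × 1/1 = 3.7756 mol.
Mass of Na2SO4 = 3.7756 mol × 142.04 g/mol = 536.29 g.
This is the theoretical yield. Percent yield = 479.8 g / 536.29 g × 100% = 89.466%.

89.47 %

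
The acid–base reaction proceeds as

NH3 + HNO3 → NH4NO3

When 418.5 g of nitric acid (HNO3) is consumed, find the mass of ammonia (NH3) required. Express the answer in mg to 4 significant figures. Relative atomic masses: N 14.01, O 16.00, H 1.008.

113100 mg

M(HNO3) = 1.008 + 14.01 + 3(16.00) = 63.018 g/mol.
M(NH3) = 14.01 + 3(1.008) = 17.034 g/mol.
n(HNO3) = 418.50 g / 63.018 g/mol = 6.6410 mol.
From the equation the HNO3:NH3 mole ratio is 1:1, so n(NH3) = 6.6410 × 1/1 = 6.6410 mol.
Mass of NH3 = 6.6410 mol × 17.034 g/mol = 113.12 g.
Converting to mg: 113.12 g = 113100 mg.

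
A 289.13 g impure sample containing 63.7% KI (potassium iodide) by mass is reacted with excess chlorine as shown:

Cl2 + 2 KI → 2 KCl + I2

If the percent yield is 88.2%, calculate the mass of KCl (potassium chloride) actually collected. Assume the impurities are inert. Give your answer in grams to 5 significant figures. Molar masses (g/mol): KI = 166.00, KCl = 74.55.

Pure KI available = 289.13 g × 0.637 = 184.176 g.
n(KI) = 184.176 g / 166.00 g/mol = 1.10949 mol.
From the equation the KI:KCl mole ratio is 2:2, so n(KCl) = 1.10949 × 2/2 = 1.10949 mol.
Mass of KCl = 1.10949 mol × 74.55 g/mol = 82.7127 g.
Actual mass collected = 82.7127 g × 0.882 = 72.9526 g.

72.953 g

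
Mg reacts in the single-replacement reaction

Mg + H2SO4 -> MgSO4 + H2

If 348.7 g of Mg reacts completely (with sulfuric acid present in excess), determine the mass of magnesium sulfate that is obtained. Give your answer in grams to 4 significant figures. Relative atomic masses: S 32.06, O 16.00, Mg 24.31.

1727 g

M(Mg) = 24.31 g/mol.
M(MgSO4) = 24.31 + 32.06 + 4(16.00) = 120.37 g/mol.
n(Mg) = 348.70 g / 24.31 g/mol = 14.344 mol.
From the equation the Mg:MgSO4 mole ratio is 1:1, so n(MgSO4) = 14.344 × 1/1 = 14.344 mol.
Mass of MgSO4 = 14.344 mol × 120.37 g/mol = 1726.6 g.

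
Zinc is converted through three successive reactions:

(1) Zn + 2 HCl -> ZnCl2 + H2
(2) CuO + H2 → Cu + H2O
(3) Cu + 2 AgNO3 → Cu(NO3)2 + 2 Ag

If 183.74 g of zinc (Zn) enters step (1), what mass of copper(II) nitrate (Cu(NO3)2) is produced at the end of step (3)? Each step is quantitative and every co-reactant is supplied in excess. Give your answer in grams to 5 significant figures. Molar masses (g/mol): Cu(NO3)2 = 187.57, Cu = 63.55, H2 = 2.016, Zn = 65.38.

n(Zn) = 183.74 / 65.38 = 2.81034 mol.
Reaction (1): Zn→H2 ratio 1:1 ⇒ n(H2) = 2.81034 mol.
Reaction (2): H2→Cu ratio 1:1 ⇒ n(Cu) = 2.81034 mol.
Reaction (3): Cu→Cu(NO3)2 ratio 1:1 ⇒ n(Cu(NO3)2) = 2.81034 mol.
Mass of Cu(NO3)2 = 2.81034 × 187.57 = 527.135 g.

527.14 g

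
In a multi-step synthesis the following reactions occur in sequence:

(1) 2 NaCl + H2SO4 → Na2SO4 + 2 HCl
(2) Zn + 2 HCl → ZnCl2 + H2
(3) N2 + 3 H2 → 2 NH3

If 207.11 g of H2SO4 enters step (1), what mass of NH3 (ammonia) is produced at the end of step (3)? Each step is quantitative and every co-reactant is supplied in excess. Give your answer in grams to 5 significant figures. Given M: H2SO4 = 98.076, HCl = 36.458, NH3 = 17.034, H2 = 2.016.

23.981 g

n(H2SO4) = 207.11 / 98.076 = 2.11173 mol.
Reaction (1): H2SO4→HCl ratio 1:2 ⇒ n(HCl) = 4.22346 mol.
Reaction (2): HCl→H2 ratio 2:1 ⇒ n(H2) = 2.11173 mol.
Reaction (3): H2→NH3 ratio 3:2 ⇒ n(NH3) = 1.40782 mol.
Mass of NH3 = 1.40782 × 17.034 = 23.9808 g.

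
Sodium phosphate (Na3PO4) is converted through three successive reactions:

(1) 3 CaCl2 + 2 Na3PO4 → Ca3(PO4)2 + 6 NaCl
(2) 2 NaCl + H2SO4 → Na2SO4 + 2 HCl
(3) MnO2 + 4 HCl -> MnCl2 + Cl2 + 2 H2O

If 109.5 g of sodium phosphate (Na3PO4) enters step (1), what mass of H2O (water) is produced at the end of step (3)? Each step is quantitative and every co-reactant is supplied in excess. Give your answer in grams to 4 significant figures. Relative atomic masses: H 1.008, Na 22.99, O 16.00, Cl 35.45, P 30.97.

M(Na3PO4) = 3(22.99) + 30.97 + 4(16.00) = 163.94 g/mol.
M(H2O) = 2(1.008) + 16.00 = 18.016 g/mol.
n(Na3PO4) = 109.5 / 163.94 = 0.66793 mol.
Reaction (1): Na3PO4→NaCl ratio 2:6 ⇒ n(NaCl) = 2.0038 mol.
Reaction (2): NaCl→HCl ratio 2:2 ⇒ n(HCl) = 2.0038 mol.
Reaction (3): HCl→H2O ratio 4:2 ⇒ n(H2O) = 1.0019 mol.
Mass of H2O = 1.0019 × 18.016 = 18.050 g.

18.05 g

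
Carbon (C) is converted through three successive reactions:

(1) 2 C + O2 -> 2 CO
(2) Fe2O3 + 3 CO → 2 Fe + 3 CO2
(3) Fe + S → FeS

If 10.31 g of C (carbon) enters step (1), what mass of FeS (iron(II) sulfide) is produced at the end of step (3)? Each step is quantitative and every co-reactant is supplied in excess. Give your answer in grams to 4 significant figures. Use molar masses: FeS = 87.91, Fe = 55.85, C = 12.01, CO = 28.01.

n(C) = 10.31 / 12.01 = 0.85845 mol.
Reaction (1): C→CO ratio 2:2 ⇒ n(CO) = 0.85845 mol.
Reaction (2): CO→Fe ratio 3:2 ⇒ n(Fe) = 0.57230 mol.
Reaction (3): Fe→FeS ratio 1:1 ⇒ n(FeS) = 0.57230 mol.
Mass of FeS = 0.57230 × 87.91 = 50.311 g.

50.31 g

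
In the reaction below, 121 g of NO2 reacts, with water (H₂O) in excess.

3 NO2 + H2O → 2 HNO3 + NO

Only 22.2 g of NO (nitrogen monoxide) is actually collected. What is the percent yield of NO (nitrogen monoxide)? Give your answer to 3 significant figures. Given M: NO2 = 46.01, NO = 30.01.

84.4 %

n(NO2) = 121.0 g / 46.01 g/mol = 2.630 mol.
From the equation the NO2:NO mole ratio is 3:1, so n(NO) = 2.630 × 1/3 = 0.8766 mol.
Mass of NO = 0.8766 mol × 30.01 g/mol = 26.31 g.
This is the theoretical yield. Percent yield = 22.2 g / 26.31 g × 100% = 84.39%.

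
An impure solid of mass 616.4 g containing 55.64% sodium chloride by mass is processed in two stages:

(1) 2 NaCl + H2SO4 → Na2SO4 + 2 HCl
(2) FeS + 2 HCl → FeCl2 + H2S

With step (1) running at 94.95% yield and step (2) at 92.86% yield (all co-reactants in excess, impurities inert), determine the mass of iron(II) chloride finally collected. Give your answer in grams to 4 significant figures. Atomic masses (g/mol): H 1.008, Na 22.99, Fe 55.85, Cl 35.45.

Pure NaCl = 616.4 × 0.5564 = 342.96 g.
M(NaCl) = 22.99 + 35.45 = 58.44 g/mol.
M(FeCl2) = 55.85 + 2(35.45) = 126.75 g/mol.
n(NaCl) = 342.96 / 58.44 = 5.8687 mol.
Step 1 (NaCl:HCl = 2:2): theoretical n(HCl) = 5.8687 mol; at 94.95% yield, n(HCl) = 5.5723 mol.
Step 2 (HCl:FeCl2 = 2:1): theoretical n(FeCl2) = 2.7862 mol, so theoretical mass = 2.7862 × 126.75 = 353.14 g.
At 92.86% yield, actual mass of FeCl2 = 353.14 × 0.9286 = 327.93 g.

327.9 g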